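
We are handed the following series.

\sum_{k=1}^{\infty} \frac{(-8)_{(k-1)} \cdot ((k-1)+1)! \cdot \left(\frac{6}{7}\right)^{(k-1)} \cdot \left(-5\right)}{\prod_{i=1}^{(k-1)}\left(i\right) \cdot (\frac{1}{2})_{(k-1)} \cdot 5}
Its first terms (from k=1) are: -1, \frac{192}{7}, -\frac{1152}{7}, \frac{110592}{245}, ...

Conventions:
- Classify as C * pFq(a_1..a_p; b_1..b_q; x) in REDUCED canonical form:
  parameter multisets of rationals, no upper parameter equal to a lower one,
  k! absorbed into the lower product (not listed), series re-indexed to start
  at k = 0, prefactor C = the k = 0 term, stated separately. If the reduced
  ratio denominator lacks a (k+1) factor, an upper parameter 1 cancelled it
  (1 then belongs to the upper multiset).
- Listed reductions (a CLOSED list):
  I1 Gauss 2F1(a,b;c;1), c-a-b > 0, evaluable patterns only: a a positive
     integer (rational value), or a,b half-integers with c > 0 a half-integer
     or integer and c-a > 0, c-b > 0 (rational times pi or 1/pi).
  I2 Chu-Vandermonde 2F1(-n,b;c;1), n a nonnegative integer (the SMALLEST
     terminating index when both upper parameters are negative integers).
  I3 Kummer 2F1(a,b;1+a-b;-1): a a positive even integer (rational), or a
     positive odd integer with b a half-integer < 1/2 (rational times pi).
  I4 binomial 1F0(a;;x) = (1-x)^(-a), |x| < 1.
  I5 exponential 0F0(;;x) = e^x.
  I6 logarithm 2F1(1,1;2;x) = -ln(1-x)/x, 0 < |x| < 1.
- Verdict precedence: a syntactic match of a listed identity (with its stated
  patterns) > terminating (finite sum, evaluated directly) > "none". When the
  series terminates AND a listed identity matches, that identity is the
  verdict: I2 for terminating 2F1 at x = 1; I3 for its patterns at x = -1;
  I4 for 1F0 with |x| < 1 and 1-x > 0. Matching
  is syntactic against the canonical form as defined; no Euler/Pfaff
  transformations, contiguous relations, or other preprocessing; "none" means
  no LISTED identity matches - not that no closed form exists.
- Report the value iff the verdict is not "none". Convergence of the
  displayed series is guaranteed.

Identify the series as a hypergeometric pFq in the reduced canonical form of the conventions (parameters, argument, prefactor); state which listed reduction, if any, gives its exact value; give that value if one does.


Classification (C = -1): 2F1 with upper {-8, 2}, lower {\frac{1}{2}}, argument x = \frac{6}{7}. Verdict: terminating - upper -8 stops the sum at k = 8; the 9 terms are added exactly. Exact value: -\frac{103107019}{4121832715}.

The tell: t_0 being -1, the constant factors (prefactor -1) combine into one prefactor.
Ratio: r(k) = \frac{6}{7} * (k-8) (k+2) / [(k+\frac{1}{2}) (k+1)] - rational in k, leading ratio \frac{6}{7}; with t_0 = -1, classification follows.


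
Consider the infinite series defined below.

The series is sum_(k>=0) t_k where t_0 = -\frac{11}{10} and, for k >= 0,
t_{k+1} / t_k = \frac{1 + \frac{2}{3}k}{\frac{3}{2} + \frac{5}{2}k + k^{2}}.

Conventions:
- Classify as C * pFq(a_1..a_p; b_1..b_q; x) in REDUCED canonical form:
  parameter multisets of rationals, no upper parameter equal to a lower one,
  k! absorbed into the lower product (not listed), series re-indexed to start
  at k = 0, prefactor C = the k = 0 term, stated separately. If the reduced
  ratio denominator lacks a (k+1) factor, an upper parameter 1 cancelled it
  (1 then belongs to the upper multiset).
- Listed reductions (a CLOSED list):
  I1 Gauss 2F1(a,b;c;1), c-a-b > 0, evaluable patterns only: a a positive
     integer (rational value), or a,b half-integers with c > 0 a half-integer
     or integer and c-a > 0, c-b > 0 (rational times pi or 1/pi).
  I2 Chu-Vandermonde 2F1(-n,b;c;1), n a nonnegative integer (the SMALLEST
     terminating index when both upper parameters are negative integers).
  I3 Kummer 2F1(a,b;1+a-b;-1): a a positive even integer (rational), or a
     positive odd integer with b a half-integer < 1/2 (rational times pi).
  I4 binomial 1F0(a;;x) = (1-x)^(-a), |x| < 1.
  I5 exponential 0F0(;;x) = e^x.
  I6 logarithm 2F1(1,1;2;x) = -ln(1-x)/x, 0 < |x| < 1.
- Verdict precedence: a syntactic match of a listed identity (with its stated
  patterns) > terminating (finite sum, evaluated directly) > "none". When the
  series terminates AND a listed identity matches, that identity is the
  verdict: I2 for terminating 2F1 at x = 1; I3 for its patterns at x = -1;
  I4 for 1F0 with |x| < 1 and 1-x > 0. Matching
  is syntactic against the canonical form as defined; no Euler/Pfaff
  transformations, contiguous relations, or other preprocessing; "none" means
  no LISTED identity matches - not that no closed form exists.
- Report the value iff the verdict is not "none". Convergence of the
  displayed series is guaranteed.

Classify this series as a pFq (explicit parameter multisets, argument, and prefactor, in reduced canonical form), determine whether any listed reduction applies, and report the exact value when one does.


At argument \frac{2}{3}: a 0F0 with upper {-}, lower {-}, scaled by C = -\frac{11}{10}. Verdict at x = \frac{2}{3}: exponential (I5) matches (the 0F0 exponential series at x = \frac{2}{3}). Its exact value is \left(-\frac{11}{10}\right) \cdot e^{\frac{2}{3}}.

Key step: t_0 being -\frac{11}{10}, roots of the ratio polynomials (C = -11/10, x = 2/3) are the negated parameters.
Consecutive-term ratio: r(k) = \frac{2}{3} * 1 / [(k+1)] - rational in k. x = \frac{2}{3}; t_0 = -\frac{11}{10}; negate the roots.


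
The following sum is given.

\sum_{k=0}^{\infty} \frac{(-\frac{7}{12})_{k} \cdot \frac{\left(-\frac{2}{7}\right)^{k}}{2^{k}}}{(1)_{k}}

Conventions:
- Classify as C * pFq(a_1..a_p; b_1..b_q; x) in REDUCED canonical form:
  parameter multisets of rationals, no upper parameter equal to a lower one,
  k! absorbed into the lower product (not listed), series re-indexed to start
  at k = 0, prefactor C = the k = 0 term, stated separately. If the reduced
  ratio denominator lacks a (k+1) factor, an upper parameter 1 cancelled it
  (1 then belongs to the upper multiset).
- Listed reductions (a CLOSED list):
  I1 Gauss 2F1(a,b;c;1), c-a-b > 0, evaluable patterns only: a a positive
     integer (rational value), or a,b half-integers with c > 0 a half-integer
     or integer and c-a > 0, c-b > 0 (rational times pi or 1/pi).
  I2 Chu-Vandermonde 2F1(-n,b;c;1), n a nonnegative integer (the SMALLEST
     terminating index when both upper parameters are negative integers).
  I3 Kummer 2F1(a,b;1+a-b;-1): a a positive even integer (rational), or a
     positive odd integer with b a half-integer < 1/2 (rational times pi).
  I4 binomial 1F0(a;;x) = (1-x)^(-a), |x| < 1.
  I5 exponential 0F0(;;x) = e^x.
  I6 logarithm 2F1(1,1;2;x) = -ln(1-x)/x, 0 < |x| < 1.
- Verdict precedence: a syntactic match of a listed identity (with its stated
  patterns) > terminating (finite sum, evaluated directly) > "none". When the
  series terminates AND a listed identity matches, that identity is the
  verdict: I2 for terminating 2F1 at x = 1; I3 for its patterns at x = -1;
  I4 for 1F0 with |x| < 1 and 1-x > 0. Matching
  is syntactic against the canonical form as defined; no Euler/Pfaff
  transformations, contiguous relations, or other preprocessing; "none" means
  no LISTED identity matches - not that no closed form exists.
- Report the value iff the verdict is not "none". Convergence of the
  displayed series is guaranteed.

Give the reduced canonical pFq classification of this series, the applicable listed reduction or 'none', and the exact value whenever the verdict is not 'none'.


Reduced: x = -\frac{1}{7}, 1F0, upper = {-\frac{7}{12}}, lower = {-}, C = 1. Verdict (x = -\frac{1}{7}): the binomial series (I4) applies (the 1F0 binomial series: exponent 7/12, x = -\frac{1}{7}). Exact value: \left(\frac{8}{7}\right)^{\frac{7}{12}}.

Structural cue: from the first term 1: the two k-th powers (prefactor 1) combine into one argument.
Adjacent-term ratio: r(k) = -\frac{1}{7} * (k-\frac{7}{12}) / [(k+1)] - rational in k, leading ratio -\frac{1}{7}; with t_0 = 1, classification follows.


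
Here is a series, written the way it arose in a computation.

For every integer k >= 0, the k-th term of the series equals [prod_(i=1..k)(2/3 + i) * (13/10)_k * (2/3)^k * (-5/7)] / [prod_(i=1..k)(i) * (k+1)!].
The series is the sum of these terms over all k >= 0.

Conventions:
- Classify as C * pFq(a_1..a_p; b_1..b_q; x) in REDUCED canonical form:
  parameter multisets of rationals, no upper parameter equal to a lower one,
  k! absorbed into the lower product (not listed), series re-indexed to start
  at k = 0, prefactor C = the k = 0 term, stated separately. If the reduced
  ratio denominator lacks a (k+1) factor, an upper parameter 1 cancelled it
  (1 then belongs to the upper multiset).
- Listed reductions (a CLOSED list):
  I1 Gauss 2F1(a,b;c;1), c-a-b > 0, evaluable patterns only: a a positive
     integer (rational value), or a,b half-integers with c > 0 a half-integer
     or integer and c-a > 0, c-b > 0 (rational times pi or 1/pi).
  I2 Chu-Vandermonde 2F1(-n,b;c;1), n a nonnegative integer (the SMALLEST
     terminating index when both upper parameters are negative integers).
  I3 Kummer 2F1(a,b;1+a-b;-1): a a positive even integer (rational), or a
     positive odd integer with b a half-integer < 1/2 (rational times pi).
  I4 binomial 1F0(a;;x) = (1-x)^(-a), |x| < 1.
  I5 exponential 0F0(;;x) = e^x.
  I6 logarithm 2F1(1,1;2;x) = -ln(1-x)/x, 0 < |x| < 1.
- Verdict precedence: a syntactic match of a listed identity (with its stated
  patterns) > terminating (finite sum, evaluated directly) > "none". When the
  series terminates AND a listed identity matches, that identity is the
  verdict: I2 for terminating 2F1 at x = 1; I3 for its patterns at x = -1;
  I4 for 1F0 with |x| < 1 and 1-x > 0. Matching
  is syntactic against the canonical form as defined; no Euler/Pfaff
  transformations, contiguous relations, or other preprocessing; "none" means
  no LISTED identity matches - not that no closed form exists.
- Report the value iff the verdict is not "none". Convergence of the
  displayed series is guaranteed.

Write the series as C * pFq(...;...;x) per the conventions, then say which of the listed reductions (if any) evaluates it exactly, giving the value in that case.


Classification (C = -5/7): 2F1 with upper {13/10, 5/3}, lower {2}, argument x = 2/3. Verdict: none. No listed pattern accepts 2F1(13/10, 5/3; 2; 2/3).

Structural cue: t_0 being -5/7, the denominator's factorial ratio (prefactor -5/7) is a lower Pochhammer.
Ratio: r(k) = (2/3) * (k+13/10) (k+5/3) / [(k+2) (k+1)] ; factor over Q: parameters, x = (2/3), and C = -5/7.


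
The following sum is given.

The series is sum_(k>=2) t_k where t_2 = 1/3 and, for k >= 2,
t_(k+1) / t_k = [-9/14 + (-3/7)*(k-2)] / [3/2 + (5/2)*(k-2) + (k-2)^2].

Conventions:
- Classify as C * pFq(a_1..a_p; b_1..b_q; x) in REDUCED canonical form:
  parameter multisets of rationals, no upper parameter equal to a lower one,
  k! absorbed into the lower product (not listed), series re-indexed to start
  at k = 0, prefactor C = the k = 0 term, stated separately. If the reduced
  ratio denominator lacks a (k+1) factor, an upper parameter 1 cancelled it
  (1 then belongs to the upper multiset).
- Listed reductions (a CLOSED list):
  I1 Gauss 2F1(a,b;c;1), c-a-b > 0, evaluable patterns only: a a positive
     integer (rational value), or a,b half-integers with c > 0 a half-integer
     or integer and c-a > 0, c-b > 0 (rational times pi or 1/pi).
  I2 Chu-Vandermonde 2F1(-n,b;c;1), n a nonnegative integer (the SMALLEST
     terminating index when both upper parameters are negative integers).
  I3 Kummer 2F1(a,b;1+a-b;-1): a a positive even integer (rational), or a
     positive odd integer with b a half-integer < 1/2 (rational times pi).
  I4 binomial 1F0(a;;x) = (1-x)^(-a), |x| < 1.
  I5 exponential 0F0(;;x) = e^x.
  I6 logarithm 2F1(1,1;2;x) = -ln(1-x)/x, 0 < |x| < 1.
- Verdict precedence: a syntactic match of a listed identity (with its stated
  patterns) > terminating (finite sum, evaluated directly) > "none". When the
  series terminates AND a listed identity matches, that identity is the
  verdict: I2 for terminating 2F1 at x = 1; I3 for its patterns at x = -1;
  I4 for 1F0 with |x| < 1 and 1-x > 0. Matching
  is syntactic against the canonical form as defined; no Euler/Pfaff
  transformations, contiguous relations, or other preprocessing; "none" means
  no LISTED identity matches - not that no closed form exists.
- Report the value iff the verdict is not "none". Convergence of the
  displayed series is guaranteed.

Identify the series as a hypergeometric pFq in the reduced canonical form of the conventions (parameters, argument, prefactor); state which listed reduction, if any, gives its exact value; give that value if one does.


Reduced: x = -3/7, 0F0, upper = {-}, lower = {-}, C = 1/3. Verdict (x = -3/7): exponential (I5) applies (the 0F0 exponential series at x = -3/7). Value: (1/3) * e^(-3/7).

The tell: t_0 = 1/3 here, and roots of the ratio polynomials (C = 1/3, x = -3/7) are the negated parameters.
Adjacent-term ratio: r(k) = (-3/7) * 1 / [(k+1)] ; factor over Q: parameters, x = (-3/7), and C = 1/3.


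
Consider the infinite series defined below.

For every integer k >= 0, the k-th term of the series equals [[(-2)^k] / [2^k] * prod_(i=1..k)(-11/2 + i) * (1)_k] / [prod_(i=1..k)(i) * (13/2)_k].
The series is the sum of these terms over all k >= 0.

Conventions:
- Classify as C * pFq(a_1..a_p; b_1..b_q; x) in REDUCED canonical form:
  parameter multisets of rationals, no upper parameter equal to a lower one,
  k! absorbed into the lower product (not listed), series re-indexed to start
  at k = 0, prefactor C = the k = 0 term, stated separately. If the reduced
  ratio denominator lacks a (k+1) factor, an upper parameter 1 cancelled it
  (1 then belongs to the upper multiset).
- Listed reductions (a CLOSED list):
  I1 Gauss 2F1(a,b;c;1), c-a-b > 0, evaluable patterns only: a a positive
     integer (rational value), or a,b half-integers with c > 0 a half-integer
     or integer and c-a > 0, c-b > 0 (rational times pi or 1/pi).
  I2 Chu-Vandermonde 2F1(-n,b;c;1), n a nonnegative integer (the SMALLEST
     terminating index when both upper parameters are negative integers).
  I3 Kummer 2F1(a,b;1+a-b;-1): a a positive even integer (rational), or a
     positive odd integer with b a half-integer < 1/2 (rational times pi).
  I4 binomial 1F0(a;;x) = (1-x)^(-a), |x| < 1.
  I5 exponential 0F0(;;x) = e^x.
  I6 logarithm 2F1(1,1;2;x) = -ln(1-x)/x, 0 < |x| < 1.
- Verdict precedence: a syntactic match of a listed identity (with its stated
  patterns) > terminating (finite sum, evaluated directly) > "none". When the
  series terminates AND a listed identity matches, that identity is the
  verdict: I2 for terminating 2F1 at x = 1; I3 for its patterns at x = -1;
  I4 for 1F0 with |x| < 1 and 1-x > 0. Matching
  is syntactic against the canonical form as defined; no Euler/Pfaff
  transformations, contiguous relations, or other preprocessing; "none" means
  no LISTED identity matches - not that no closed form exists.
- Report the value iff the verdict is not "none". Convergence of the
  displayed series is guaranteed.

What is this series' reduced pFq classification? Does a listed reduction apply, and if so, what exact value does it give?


At argument -1: a 2F1 with upper {-9/2, 1}, lower {13/2}, scaled by C = 1. Verdict: Kummer (I3) applies (x = -1; c = 13/2 equals 1+a-b for upper {-9/2, 1}: listed pattern). Exact value: (693/1024) * pi.

Key observation: x = (-1) and the two k-th powers (C = 1) combine into one argument.
Ratio: r(k) = (-1) * (k-9/2) (k+1) / [(k+13/2) (k+1)] ; factor over Q: parameters, x = (-1), and C = 1.


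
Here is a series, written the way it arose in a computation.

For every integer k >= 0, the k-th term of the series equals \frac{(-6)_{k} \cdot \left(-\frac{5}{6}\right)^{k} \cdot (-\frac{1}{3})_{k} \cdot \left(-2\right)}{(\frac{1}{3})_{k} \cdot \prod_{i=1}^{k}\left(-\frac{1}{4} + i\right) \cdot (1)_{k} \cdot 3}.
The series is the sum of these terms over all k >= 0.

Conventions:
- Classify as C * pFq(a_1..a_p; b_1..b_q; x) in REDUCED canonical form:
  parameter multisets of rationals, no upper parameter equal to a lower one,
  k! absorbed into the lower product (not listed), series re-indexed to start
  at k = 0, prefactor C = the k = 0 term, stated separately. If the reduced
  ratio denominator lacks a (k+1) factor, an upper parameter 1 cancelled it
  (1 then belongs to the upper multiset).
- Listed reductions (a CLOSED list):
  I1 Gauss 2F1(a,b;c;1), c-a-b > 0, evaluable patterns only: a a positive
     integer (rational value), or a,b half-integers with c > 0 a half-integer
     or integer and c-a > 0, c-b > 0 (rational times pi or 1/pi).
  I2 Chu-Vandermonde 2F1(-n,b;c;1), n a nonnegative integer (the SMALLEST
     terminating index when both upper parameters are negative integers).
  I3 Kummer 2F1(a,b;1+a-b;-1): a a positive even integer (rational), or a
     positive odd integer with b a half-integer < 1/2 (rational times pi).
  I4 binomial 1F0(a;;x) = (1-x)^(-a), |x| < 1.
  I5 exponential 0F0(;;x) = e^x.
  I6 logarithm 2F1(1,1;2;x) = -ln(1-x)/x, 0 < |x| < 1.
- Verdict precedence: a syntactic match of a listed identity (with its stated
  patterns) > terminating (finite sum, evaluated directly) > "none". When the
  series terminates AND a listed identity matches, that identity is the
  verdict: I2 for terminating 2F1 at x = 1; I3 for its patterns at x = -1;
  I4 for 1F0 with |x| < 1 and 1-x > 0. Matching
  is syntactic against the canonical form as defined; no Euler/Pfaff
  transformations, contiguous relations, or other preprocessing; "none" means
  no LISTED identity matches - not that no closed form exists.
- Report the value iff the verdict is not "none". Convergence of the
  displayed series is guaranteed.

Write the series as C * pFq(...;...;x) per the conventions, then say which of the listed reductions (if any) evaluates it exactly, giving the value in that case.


Prefactor -\frac{2}{3}, argument -\frac{5}{6}: 2F2 with upper {-6, -\frac{1}{3}} over lower {\frac{1}{3}, \frac{3}{4}}. Verdict: terminating. With -6 upstairs the series is a 7-term polynomial sum; evaluated term by term. Its exact value is \frac{23139893138}{3172131963}.

Structural cue: t_0 being -\frac{2}{3}, the lower running product (prefactor -2/3) is a rising factorial.
Step ratio: r(k) = -\frac{5}{6} * (k-6) (k-\frac{1}{3}) / [(k+\frac{1}{3}) (k+\frac{3}{4}) (k+1)] - poly over poly, x = -\frac{5}{6} from leading terms; C = -\frac{2}{3} at k = 0.


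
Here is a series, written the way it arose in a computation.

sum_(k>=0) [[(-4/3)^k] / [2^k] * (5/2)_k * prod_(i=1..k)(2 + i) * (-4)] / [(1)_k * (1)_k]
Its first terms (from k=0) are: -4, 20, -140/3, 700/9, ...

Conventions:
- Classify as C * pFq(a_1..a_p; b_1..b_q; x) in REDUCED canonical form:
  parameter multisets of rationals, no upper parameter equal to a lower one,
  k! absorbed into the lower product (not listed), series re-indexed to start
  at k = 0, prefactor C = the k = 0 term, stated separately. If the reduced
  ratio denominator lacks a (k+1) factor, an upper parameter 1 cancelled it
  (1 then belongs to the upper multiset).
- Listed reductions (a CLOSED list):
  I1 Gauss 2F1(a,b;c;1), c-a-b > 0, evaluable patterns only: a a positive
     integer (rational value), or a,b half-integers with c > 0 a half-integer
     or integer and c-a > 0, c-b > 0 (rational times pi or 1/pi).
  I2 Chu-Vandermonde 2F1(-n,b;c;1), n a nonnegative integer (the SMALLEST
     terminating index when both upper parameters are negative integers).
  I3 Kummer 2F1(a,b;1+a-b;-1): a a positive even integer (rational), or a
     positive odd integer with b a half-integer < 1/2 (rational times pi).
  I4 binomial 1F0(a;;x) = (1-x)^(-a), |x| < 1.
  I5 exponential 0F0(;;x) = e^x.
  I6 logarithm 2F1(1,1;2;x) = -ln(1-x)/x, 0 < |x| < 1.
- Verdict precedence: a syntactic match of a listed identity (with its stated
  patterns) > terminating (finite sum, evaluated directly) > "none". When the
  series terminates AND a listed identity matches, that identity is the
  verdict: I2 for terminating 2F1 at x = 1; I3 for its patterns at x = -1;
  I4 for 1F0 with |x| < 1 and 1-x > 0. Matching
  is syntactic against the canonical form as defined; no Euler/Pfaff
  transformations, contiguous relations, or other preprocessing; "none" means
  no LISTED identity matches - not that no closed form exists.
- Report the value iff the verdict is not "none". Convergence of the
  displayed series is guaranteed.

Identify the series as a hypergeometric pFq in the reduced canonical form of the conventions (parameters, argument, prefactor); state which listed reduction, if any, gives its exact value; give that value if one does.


Reduced: x = -2/3, 2F1, upper = {5/2, 3}, lower = {1}, C = -4. Verdict: no listed reduction: x = -2/3 and upper {5/2, 3} fail every I1-I6 pattern.

First insight: with t_0 = -4, the two k-th powers (prefactor -4) combine into one argument.
Ratio: r(k) = (-2/3) * (k+5/2) (k+3) / [(k+1) (k+1)] - rational; roots negated = parameters, x = (-2/3), C = -4.


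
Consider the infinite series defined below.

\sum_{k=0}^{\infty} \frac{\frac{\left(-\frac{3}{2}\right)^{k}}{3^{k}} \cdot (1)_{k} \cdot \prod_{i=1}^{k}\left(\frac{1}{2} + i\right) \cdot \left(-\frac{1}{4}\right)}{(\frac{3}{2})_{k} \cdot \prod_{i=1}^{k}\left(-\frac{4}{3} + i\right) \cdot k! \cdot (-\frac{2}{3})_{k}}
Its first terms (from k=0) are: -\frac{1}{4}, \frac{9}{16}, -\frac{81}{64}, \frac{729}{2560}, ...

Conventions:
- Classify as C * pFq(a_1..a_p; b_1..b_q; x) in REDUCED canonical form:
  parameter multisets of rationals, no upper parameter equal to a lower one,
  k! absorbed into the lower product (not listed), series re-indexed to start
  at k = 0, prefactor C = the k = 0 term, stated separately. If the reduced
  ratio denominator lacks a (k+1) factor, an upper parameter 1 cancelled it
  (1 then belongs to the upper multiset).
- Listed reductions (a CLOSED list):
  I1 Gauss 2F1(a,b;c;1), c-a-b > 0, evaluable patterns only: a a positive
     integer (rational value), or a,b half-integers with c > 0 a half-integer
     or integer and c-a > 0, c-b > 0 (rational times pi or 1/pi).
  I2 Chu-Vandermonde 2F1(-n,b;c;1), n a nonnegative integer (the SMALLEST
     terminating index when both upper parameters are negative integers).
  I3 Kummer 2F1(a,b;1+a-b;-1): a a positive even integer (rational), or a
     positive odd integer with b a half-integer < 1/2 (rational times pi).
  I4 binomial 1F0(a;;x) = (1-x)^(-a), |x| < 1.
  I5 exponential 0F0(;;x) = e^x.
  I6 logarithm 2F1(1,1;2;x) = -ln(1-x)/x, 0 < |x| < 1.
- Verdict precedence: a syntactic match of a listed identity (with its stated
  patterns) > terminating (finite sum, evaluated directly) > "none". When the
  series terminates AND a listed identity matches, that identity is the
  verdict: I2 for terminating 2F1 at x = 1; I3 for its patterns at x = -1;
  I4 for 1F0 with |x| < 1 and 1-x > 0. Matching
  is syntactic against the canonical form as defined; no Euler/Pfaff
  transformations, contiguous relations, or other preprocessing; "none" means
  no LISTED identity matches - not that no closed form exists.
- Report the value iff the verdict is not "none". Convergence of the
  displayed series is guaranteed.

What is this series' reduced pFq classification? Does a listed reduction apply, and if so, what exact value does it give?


Structural cue: x = -\frac{1}{2} and the parameter 3/2 appears in both the upper and lower lists and cancels.
Consecutive-term ratio: r(k) = -\frac{1}{2} * (k+1) / [(k-\frac{2}{3}) (k-\frac{1}{3}) (k+1)] - rational; roots negated = parameters, x = -\frac{1}{2}, C = -\frac{1}{4}.

With C = -\frac{1}{4}: the canonical form is 1F2(1; -\frac{2}{3}, -\frac{1}{3}; -\frac{1}{2}). Verdict: none here - no I1-I6 shape fits x = -\frac{1}{2} with lower {-\frac{2}{3}, -\frac{1}{3}}.


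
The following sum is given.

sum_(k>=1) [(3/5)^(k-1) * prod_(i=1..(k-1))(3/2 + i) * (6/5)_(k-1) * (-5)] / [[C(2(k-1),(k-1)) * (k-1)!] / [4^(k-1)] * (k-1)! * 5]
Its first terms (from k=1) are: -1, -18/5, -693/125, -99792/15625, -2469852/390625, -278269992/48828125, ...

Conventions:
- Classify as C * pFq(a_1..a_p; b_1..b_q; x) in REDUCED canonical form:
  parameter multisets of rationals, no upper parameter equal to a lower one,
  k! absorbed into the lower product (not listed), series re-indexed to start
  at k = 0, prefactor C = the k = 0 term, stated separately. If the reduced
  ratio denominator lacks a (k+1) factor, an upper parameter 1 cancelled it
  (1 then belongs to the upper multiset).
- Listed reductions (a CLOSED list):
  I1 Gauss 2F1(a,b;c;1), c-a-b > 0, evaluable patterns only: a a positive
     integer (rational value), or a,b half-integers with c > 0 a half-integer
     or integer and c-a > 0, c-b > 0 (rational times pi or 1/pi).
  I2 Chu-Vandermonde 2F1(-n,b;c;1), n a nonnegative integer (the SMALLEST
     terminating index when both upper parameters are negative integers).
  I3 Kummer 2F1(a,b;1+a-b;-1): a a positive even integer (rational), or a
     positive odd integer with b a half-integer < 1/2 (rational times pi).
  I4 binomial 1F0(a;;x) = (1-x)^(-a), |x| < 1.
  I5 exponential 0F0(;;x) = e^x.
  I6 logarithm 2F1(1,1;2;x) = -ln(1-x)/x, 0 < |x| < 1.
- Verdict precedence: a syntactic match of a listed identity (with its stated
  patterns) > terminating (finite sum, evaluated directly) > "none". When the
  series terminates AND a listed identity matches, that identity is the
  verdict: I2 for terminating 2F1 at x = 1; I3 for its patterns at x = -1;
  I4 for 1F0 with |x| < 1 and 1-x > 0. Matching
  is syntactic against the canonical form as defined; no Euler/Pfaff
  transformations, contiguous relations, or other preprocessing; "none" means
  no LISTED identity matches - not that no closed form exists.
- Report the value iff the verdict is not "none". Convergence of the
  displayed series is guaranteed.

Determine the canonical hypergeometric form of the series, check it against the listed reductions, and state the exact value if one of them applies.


Prefactor -1, argument 3/5: 2F1 with upper {6/5, 5/2} over lower {1/2}. Verdict: no listed reduction: x = 3/5 and upper {6/5, 5/2} fail every I1-I6 pattern.

The tell: from the first term -1: the constant factors (C = -1) combine into one prefactor.
Consecutive-term ratio: r(k) = (3/5) * (k+6/5) (k+5/2) / [(k+1/2) (k+1)] ; factor over Q: parameters, x = (3/5), and C = -1.


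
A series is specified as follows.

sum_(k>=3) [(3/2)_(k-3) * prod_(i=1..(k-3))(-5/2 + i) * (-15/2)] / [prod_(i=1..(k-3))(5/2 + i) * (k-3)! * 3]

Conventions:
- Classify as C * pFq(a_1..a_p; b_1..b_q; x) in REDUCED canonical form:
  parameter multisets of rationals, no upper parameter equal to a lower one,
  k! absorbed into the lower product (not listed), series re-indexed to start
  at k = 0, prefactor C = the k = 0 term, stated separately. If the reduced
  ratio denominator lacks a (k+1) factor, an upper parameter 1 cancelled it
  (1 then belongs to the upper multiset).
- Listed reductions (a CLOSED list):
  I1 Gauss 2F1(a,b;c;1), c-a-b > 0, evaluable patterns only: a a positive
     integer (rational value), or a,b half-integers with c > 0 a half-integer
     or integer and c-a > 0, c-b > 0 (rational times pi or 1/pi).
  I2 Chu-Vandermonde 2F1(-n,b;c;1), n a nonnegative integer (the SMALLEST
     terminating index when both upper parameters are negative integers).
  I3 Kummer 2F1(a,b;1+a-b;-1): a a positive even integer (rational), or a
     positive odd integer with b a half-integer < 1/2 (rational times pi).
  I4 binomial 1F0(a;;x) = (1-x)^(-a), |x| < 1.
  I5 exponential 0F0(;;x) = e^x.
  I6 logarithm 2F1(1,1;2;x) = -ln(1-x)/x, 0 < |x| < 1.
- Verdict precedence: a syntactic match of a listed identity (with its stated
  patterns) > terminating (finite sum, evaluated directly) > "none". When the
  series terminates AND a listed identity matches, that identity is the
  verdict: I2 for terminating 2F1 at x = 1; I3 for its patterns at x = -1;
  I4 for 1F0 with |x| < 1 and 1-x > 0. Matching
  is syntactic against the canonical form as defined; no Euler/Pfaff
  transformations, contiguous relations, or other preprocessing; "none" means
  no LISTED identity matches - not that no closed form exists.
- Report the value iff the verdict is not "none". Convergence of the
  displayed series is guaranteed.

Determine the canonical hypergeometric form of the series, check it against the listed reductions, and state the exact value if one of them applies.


At argument 1: a 2F1 with upper {-3/2, 3/2}, lower {7/2}, scaled by C = -5/2. Verdict (x = 1): Gauss's theorem I1 (half-integer case) applies (x = 1; upper {-3/2, 3/2} half-integers, c = 7/2 in the evaluable pattern). Sum: (-375/1024) * pi.

Structural cue: t_0 being -5/2, the constant factors (prefactor -5/2) combine into one prefactor.
Step ratio: r(k) = 1 * (k-3/2) (k+3/2) / [(k+7/2) (k+1)] - rational in k. x = 1; t_0 = -5/2; negate the roots.


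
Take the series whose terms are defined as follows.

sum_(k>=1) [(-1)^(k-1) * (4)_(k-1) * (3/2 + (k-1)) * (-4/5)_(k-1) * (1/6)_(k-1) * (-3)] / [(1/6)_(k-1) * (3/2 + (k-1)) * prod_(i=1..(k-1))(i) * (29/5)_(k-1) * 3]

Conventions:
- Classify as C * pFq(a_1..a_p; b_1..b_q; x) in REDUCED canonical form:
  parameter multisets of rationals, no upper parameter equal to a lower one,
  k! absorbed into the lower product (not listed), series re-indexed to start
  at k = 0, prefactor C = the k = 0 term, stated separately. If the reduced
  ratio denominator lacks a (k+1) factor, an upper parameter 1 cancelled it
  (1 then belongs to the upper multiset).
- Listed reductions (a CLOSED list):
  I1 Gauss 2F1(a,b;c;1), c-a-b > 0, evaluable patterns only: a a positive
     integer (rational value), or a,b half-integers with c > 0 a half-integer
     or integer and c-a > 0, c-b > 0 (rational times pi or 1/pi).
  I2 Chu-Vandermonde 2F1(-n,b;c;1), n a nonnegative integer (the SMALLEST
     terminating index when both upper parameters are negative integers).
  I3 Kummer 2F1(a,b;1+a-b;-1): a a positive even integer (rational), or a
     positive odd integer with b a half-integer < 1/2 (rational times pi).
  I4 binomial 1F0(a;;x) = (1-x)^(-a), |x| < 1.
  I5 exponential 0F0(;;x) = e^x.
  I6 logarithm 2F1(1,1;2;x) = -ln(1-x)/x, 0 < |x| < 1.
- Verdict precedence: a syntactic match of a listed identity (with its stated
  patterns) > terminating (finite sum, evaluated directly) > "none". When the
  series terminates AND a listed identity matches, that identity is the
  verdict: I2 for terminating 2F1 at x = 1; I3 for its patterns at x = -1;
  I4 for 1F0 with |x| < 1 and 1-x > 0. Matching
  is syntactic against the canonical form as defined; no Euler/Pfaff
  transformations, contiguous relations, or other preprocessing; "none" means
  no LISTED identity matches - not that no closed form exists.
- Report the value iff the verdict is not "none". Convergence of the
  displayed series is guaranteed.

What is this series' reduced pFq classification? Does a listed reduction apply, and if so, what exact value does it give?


At argument -1: a 2F1 with upper {-4/5, 4}, lower {29/5}, scaled by C = -1. Verdict (x = -1): Kummer's theorem (I3) applies (x = -1; c = 29/5 equals 1+a-b for upper {-4/5, 4}: listed pattern). Exact value: -38/25.

Structural cue: x = (-1) and the factor k + 3/2 cancels (top and bottom), leaving prefactor -1.
Ratio: r(k) = (-1) * (k-4/5) (k+4) / [(k+29/5) (k+1)] - poly over poly, x = (-1) from leading terms; C = -1 at k = 0.


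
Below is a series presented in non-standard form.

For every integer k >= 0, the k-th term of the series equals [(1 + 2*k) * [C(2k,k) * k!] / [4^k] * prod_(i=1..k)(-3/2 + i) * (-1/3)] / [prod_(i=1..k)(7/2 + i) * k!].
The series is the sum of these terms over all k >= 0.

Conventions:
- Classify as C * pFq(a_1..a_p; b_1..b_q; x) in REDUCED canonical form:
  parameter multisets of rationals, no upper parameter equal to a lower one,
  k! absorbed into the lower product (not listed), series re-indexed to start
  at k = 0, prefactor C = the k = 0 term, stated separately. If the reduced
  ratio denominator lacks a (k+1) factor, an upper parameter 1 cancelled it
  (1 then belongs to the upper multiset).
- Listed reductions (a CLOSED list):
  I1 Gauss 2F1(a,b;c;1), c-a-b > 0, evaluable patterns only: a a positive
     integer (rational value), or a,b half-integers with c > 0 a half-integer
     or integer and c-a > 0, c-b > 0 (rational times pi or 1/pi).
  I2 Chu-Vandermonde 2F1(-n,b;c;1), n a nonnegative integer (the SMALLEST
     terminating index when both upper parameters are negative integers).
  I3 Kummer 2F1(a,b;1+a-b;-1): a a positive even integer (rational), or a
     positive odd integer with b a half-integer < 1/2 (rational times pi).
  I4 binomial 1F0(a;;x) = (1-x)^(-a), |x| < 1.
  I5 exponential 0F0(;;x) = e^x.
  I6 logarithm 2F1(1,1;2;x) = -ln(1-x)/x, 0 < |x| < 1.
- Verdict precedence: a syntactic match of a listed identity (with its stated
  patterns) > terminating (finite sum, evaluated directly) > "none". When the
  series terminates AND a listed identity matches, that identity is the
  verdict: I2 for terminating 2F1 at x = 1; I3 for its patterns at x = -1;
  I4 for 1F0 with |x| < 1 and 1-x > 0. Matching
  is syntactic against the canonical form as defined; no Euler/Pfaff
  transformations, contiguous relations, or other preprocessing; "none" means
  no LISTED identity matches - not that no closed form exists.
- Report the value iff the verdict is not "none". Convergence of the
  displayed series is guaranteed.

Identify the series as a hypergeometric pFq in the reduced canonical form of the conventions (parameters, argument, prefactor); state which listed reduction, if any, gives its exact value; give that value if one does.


This is -1/3 * 2F1(-1/2, 3/2; 9/2; 1) in reduced canonical form. Verdict: this is Gauss (I1, half-integer pattern) (x = 1; upper {-1/2, 3/2} half-integers, c = 9/2 in the evaluable pattern). Its exact value is (-175/2048) * pi.

Key observation: from the first term -1/3: the running product (C = -1/3) telescopes to a rising factorial.
Step ratio: r(k) = 1 * (k-1/2) (k+3/2) / [(k+9/2) (k+1)] - rational in k, leading ratio 1; with t_0 = -1/3, classification follows.


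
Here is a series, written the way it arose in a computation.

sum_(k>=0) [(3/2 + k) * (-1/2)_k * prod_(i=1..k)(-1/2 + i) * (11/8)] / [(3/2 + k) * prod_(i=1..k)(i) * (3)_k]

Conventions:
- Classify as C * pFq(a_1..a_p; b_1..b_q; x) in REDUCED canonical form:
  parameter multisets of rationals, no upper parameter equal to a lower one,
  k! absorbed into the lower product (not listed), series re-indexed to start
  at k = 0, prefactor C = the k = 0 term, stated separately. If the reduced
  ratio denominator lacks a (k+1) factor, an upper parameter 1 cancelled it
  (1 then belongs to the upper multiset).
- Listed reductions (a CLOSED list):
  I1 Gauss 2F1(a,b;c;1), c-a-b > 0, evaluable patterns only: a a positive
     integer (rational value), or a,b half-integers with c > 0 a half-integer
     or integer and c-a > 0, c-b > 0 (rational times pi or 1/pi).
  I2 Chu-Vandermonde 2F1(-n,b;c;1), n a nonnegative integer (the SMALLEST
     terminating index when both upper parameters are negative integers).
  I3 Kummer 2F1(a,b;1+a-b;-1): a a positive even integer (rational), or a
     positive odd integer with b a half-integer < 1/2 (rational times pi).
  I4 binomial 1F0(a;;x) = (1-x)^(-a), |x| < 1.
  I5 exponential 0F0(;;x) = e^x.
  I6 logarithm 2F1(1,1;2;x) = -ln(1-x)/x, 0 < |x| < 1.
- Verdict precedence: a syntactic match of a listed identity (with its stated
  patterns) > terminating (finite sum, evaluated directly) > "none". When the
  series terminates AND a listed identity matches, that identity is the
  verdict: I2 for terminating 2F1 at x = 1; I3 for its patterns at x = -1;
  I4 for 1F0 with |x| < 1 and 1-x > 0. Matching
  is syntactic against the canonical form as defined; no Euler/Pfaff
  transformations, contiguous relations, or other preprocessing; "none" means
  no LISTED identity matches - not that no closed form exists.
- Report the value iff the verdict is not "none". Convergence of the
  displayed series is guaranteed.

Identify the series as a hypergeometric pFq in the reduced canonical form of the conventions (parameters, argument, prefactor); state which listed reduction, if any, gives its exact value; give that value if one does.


Prefactor 11/8, argument 1: 2F1 with upper {-1/2, 1/2} over lower {3}. Verdict at x = 1: the half-integer Gauss pattern (I1) matches (x = 1; upper {-1/2, 1/2} half-integers, c = 3 in the evaluable pattern). Its exact value is (176/45) / pi.

First insight: x = 1 and the running product (C = 11/8) telescopes to a rising factorial.
Term ratio: r(k) = 1 * (k-1/2) (k+1/2) / [(k+3) (k+1)] - poly over poly, x = 1 from leading terms; C = 11/8 at k = 0.


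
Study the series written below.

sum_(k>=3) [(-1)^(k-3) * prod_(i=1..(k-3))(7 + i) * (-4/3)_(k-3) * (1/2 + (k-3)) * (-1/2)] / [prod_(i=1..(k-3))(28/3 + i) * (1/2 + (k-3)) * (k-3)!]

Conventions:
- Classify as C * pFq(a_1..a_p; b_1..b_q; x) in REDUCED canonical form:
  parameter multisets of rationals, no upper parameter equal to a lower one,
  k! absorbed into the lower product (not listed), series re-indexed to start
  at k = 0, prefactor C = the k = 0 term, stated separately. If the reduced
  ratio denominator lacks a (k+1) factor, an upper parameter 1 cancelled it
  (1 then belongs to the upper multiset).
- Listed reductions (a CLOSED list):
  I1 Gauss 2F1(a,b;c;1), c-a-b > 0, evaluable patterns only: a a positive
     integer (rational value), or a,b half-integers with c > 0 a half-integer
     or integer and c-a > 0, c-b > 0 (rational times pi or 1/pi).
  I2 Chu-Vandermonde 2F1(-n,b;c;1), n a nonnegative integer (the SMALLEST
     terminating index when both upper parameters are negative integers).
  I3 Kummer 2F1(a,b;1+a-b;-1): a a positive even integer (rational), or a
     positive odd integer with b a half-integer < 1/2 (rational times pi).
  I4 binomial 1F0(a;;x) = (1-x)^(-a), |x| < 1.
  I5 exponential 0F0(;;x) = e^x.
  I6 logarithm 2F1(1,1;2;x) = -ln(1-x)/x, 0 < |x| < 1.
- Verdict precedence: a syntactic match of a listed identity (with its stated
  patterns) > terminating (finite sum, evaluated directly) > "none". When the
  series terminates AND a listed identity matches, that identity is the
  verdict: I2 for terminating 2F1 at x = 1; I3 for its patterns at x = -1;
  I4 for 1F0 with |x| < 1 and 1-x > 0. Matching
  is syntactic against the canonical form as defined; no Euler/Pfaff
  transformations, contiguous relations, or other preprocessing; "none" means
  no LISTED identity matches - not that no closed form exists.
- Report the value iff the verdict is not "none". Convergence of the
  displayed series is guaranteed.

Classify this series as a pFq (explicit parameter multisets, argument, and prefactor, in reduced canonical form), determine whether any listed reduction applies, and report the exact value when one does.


Key observation: with t_0 = -1/2, the lower running product (prefactor -1/2) is a rising factorial.
Consecutive-term ratio: r(k) = (-1) * (k-4/3) (k+8) / [(k+31/3) (k+1)] ; factor over Q: parameters, x = (-1), and C = -1/2.

Classification (C = -1/2): 2F1 with upper {-4/3, 8}, lower {31/3}, argument x = -1. Verdict: Kummer's theorem (I3) applies (x = -1; c = 31/3 equals 1+a-b for upper {-4/3, 8}: listed pattern). Value: -1045/972.


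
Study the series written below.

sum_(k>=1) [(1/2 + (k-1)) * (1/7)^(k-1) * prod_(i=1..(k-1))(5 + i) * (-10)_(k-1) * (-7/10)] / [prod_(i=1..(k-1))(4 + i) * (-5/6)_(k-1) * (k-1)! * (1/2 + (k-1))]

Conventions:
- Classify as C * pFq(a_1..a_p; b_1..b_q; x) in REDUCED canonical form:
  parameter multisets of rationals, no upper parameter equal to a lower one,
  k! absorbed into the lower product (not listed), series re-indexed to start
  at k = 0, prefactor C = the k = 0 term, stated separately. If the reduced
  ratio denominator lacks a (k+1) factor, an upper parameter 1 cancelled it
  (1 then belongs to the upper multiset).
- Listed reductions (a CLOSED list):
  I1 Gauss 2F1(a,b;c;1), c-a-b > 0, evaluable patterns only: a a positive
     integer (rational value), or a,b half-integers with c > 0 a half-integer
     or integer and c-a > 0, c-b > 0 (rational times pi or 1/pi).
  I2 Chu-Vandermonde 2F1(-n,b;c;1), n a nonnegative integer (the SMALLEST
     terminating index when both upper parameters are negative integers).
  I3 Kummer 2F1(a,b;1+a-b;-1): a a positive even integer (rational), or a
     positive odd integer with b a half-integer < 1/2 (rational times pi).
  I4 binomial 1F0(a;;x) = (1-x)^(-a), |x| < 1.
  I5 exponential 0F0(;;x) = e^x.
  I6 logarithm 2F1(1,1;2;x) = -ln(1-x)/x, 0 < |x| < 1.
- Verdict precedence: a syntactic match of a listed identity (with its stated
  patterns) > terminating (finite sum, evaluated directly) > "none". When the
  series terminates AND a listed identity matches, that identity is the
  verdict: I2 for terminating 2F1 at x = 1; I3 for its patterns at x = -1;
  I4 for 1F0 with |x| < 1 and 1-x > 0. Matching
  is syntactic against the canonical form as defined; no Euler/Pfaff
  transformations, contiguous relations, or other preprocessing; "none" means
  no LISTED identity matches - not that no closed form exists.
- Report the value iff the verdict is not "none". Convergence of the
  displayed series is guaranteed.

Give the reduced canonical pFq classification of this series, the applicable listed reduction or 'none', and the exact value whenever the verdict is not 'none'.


Canonical form: C = -7/10 times 2F2 with upper {-10, 6}, lower {-5/6, 5}, x = 1/7. Verdict: terminating - upper parameter -10 makes this a finite sum (last index 10), evaluated exactly. Sum: 467370449576859929887/210773166415010858750.

Structural cue: t_0 = -7/10 here, and k + 1/2 divides numerator and denominator alike; prefactor -7/10 after cancelling.
Step ratio: r(k) = (1/7) * (k-10) (k+6) / [(k-5/6) (k+5) (k+1)] - rational in k. x = (1/7); t_0 = -7/10; negate the roots.
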